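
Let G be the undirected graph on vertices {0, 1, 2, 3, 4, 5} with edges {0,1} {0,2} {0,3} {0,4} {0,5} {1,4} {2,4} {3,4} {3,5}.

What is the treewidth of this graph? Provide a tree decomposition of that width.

Treewidth 2.
Bags: B1 = {0, 3, 4}  B2 = {0, 3, 5}  B3 = {0, 2, 4}  B4 = {0, 1, 4}
Tree: B1–B2, B1–B3, B3–B4

Every bag has size at most 3, so the width is 3 − 1 = 2 and tw(G) ≤ 2. Conversely, {0, 1, 4} is a clique of size 3, and the vertices of any clique must share a bag in every tree decomposition; so some bag has ≥ 3 vertices and tw(G) ≥ 2. Hence tw(G) = 2 exactly.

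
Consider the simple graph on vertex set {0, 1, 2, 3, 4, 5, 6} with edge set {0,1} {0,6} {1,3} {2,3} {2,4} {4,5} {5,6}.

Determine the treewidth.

A width-2 tree decomposition is:
Bags: B1 = {0, 5, 6}  B2 = {0, 4, 5}  B3 = {0, 2, 4}  B4 = {0, 2, 3}  B5 = {0, 1, 3}
Tree: B1–B2, B2–B3, B3–B4, B4–B5
Each bag holds 3 vertices, so the decomposition has width 2, which upper-bounds the treewidth. For the lower bound, G contains the cycle 0–6–5–4–2–3–1–0, so G is not a forest; only forests have treewidth ≤ 1, hence tw(G) ≥ 2. Hence tw(G) = 2 exactly.

2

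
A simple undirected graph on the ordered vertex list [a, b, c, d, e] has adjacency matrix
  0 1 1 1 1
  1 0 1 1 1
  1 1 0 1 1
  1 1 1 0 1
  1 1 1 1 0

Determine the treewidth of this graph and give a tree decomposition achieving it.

A single bag containing all 5 vertices is trivially a valid decomposition of width 4. Conversely, {a, b, c, d, e} is a clique of size 5, and the vertices of any clique must share a bag in every tree decomposition; so some bag has ≥ 5 vertices and tw(G) ≥ 4. Therefore the treewidth is 4.

Treewidth 4.
One such decomposition:
Bags: B1 = {a, b, c, d, e}
Tree: (single bag)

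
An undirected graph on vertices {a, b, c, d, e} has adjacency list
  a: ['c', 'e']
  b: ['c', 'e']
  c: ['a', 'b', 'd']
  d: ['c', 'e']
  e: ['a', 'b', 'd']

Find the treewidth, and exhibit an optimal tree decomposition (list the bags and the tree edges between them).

Treewidth 2.
One such decomposition:
Bags: B1 = {b, c, e}  B2 = {a, c, e}  B3 = {c, d, e}
Tree: B1–B2, B2–B3

Each bag holds 3 vertices, so the decomposition has width 2, which upper-bounds the treewidth. Since e–b–c–a–e is a cycle in G, G is not acyclic. Forests are exactly the graphs of treewidth ≤ 1, so tw(G) ≥ 2. Therefore the treewidth is 2.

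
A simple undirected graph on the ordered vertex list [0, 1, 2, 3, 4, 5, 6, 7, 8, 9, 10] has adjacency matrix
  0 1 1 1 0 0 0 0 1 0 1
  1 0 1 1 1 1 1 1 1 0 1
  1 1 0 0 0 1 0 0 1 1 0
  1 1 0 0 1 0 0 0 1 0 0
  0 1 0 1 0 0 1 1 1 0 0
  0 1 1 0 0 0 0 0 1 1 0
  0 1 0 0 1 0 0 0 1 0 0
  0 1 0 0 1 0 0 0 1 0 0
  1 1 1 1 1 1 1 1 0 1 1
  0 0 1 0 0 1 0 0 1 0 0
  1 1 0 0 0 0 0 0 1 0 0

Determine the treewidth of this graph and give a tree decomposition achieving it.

Each bag holds 4 vertices, so the decomposition has width 3, which upper-bounds the treewidth. For the lower bound, the 4 vertices {0, 1, 3, 8} are pairwise adjacent, and any tree decomposition puts a clique entirely inside one bag — forcing width ≥ 3. Combining the bounds, tw(G) = 3.

Treewidth 3.
One such decomposition:
Bags: B1 = {0, 1, 3, 8}  B2 = {0, 1, 2, 8}  B3 = {0, 1, 8, 10}  B4 = {1, 3, 4, 8}  B5 = {1, 4, 7, 8}  B6 = {1, 2, 5, 8}  B7 = {2, 5, 8, 9}  B8 = {1, 4, 6, 8}
Tree: B1–B2, B2–B3, B1–B4, B4–B5, B2–B6, B6–B7, B5–B8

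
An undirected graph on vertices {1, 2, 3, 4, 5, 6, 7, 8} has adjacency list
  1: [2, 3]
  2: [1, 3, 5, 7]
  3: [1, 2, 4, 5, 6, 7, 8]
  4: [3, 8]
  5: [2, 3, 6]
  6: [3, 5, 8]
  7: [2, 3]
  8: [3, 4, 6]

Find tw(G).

2

A width-2 tree decomposition is:
Bags: B1 = {3, 5, 6}  B2 = {2, 3, 5}  B3 = {3, 6, 8}  B4 = {3, 4, 8}  B5 = {2, 3, 7}  B6 = {1, 2, 3}
Tree: B1–B2, B1–B3, B3–B4, B2–B5, B5–B6
Each bag holds 3 vertices, so the decomposition has width 2, which upper-bounds the treewidth. For the lower bound, the 3 vertices {3, 4, 8} are pairwise adjacent, and any tree decomposition puts a clique entirely inside one bag — forcing width ≥ 2. Hence tw(G) = 2 exactly.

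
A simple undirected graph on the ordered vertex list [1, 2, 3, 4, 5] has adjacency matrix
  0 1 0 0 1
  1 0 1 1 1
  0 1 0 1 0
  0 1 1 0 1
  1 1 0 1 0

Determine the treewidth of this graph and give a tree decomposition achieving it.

The largest bag has 3 vertices, giving width 2; this decomposition certifies tw(G) ≤ 2. On the other hand G contains the 3-clique {1, 2, 5}. A clique must lie in a single bag of any decomposition, so no decomposition can have width below 2. Therefore the treewidth is 2.

Treewidth 2.
Bags: B1 = {2, 4, 5}  B2 = {1, 2, 5}  B3 = {2, 3, 4}
Tree: B1–B2, B1–B3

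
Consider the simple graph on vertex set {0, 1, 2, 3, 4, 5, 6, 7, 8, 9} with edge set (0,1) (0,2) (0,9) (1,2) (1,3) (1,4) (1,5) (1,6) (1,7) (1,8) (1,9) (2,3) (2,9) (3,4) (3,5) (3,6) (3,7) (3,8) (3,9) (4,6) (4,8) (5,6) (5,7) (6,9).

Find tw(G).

3

A width-3 tree decomposition is:
Bags: B1 = {1, 3, 4, 8}  B2 = {1, 3, 4, 6}  B3 = {1, 3, 5, 6}  B4 = {1, 3, 6, 9}  B5 = {1, 2, 3, 9}  B6 = {0, 1, 2, 9}  B7 = {1, 3, 5, 7}
Tree: B1–B2, B2–B3, B2–B4, B4–B5, B5–B6, B3–B7
Each bag holds 4 vertices, so the decomposition has width 3, which upper-bounds the treewidth. Conversely, {0, 1, 2, 9} is a clique of size 4, and the vertices of any clique must share a bag in every tree decomposition; so some bag has ≥ 4 vertices and tw(G) ≥ 3. Hence tw(G) = 3 exactly.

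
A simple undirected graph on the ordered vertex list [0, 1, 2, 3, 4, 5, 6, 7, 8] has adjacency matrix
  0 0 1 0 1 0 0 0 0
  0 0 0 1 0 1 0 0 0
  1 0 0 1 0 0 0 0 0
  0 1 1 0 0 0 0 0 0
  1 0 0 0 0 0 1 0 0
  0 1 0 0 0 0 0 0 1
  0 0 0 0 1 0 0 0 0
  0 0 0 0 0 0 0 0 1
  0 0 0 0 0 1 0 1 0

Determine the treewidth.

1

A width-1 tree decomposition is:
Bags: B1 = {7, 8}  B2 = {5, 8}  B3 = {1, 5}  B4 = {1, 3}  B5 = {2, 3}  B6 = {0, 2}  B7 = {0, 4}  B8 = {4, 6}
Tree: B1–B2, B2–B3, B3–B4, B4–B5, B5–B6, B6–B7, B7–B8
The largest bag has 2 vertices, giving width 1; this decomposition certifies tw(G) ≤ 1. Any graph with an edge has treewidth ≥ 1, and G has the edge 7–8. The upper and lower bounds meet at 1, so that is the treewidth.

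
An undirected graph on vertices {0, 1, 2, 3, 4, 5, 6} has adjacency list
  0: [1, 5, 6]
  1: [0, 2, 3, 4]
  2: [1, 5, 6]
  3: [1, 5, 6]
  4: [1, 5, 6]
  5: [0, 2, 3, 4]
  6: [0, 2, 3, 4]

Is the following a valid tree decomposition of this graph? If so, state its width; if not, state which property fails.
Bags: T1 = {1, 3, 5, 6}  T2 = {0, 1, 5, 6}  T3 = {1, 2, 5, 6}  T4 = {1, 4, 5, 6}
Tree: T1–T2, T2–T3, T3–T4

Yes; width 3.

Vertex coverage: the bags together contain {0, 1, 2, 3, 4, 5, 6}, the full vertex set. Edge coverage: each edge of G has both endpoints in at least one bag. Running intersection: for every vertex, the bags containing it form a connected subtree. All three properties hold, so this is a valid tree decomposition of width max|bag| − 1 = 3, and hence tw(G) ≤ 3.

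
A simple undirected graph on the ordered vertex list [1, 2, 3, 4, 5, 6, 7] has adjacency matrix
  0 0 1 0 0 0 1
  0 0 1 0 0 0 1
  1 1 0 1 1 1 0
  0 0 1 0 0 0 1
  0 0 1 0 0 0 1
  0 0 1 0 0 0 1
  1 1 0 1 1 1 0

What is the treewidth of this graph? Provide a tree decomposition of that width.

Each bag holds 3 vertices, so the decomposition has width 2, which upper-bounds the treewidth. Since 3–2–7–5–3 is a cycle in G, G is not acyclic. Forests are exactly the graphs of treewidth ≤ 1, so tw(G) ≥ 2. Hence tw(G) = 2 exactly.

Treewidth 2.
Bags: B1 = {2, 3, 7}  B2 = {3, 5, 7}  B3 = {1, 3, 7}  B4 = {3, 6, 7}  B5 = {3, 4, 7}
Tree: B1–B2, B2–B3, B3–B4, B4–B5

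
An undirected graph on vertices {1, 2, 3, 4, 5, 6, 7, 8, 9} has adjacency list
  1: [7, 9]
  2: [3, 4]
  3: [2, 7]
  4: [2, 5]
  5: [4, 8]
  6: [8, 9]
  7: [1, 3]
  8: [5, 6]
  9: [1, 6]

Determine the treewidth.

A width-2 tree decomposition is:
Bags: B1 = {2, 3, 4}  B2 = {3, 4, 5}  B3 = {3, 5, 8}  B4 = {3, 6, 8}  B5 = {3, 6, 9}  B6 = {1, 3, 9}  B7 = {1, 3, 7}
Tree: B1–B2, B2–B3, B3–B4, B4–B5, B5–B6, B6–B7
Each bag holds 3 vertices, so the decomposition has width 2, which upper-bounds the treewidth. For the lower bound, G contains the cycle 3–2–4–5–8–6–9–1–7–3, so G is not a forest; only forests have treewidth ≤ 1, hence tw(G) ≥ 2. Hence tw(G) = 2 exactly.

2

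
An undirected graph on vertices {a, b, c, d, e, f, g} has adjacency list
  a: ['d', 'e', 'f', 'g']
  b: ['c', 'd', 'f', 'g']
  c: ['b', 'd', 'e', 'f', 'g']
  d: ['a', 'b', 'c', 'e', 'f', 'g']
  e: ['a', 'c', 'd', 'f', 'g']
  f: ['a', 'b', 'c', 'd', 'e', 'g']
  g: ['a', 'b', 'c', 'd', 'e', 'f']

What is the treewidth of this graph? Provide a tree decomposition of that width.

Treewidth 4.
Bags: B1 = {a, d, e, f, g}  B2 = {c, d, e, f, g}  B3 = {b, c, d, f, g}
Tree: B1–B2, B2–B3

The largest bag has 5 vertices, giving width 4; this decomposition certifies tw(G) ≤ 4. For the lower bound, the 5 vertices {c, d, e, f, g} are pairwise adjacent, and any tree decomposition puts a clique entirely inside one bag — forcing width ≥ 4. Therefore the treewidth is 4.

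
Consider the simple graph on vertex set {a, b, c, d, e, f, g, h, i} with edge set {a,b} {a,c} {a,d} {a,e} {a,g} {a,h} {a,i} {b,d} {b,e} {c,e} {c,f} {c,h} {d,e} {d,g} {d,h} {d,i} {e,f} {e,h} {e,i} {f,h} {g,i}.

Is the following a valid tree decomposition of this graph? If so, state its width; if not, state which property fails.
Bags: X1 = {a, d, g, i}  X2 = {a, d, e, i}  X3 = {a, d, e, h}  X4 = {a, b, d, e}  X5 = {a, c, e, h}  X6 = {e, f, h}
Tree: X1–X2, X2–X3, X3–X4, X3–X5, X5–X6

No — edge (c,f) lies in no bag.

A tree decomposition must satisfy three properties: every vertex lies in some bag; for every edge, both endpoints lie together in some bag; and for every vertex, the bags containing it form a connected subtree. Here edge (c,f) lies in no bag, so the decomposition is invalid.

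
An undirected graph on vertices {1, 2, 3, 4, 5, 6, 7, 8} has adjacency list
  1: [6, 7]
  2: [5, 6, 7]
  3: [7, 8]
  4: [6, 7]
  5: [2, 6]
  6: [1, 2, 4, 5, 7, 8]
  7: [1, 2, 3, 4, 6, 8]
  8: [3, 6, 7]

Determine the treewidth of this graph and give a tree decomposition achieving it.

Treewidth 2.
One such decomposition:
Bags: B1 = {6, 7, 8}  B2 = {2, 6, 7}  B3 = {3, 7, 8}  B4 = {1, 6, 7}  B5 = {4, 6, 7}  B6 = {2, 5, 6}
Tree: B1–B2, B1–B3, B1–B4, B4–B5, B2–B6

Every bag has size at most 3, so the width is 3 − 1 = 2 and tw(G) ≤ 2. For the lower bound, the 3 vertices {3, 7, 8} are pairwise adjacent, and any tree decomposition puts a clique entirely inside one bag — forcing width ≥ 2. Combining the bounds, tw(G) = 2.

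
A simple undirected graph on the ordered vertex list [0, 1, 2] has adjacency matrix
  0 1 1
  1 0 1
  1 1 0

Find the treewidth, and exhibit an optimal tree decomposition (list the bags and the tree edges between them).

Treewidth 2.
One such decomposition:
Bags: B1 = {0, 1, 2}
Tree: (single bag)

With just one bag of size 3, the width is 3 − 1 = 2, so tw(G) ≤ 2. For the lower bound, the 3 vertices {0, 1, 2} are pairwise adjacent, and any tree decomposition puts a clique entirely inside one bag — forcing width ≥ 2. Hence tw(G) = 2 exactly.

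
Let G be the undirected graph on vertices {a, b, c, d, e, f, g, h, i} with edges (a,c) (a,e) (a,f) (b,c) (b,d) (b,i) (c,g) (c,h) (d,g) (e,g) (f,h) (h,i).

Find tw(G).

3

A width-3 tree decomposition is:
Bags: B1 = {a, e, f, h}  B2 = {a, c, e, h}  B3 = {c, e, g, h}  B4 = {c, g, h, i}  B5 = {b, c, g, i}  B6 = {b, d, g, i}
Tree: B1–B2, B2–B3, B3–B4, B4–B5, B5–B6
The largest bag has 4 vertices, giving width 3; this decomposition certifies tw(G) ≤ 3. For the lower bound: the 4 vertex sets {a,e,f}, {h}, {c}, {b,d,g,i} are disjoint, each induces a connected subgraph, and every pair is joined by at least one edge of G. Contracting each set to a single vertex therefore yields K_{4} as a minor, and since treewidth is minor-monotone, tw(G) ≥ tw(K_{4}) = 3. Combining the bounds, tw(G) = 3.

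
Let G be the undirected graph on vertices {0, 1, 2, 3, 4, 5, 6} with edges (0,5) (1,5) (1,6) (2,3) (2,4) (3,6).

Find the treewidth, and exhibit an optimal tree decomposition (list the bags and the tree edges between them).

Every bag has size at most 2, so the width is 2 − 1 = 1 and tw(G) ≤ 1. G has an edge, so its treewidth is at least 1. Therefore the treewidth is 1.

Treewidth 1.
One optimal decomposition is:
Bags: B1 = {0, 5}  B2 = {1, 5}  B3 = {1, 6}  B4 = {3, 6}  B5 = {2, 3}  B6 = {2, 4}
Tree: B1–B2, B2–B3, B3–B4, B4–B5, B5–B6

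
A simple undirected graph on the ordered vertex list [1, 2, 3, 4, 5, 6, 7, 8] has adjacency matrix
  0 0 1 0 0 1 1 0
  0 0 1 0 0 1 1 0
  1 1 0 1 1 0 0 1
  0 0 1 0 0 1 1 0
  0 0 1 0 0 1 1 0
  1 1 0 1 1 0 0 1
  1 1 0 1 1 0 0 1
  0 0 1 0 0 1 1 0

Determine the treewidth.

A width-3 tree decomposition is:
Bags: B1 = {3, 5, 6, 7}  B2 = {2, 3, 6, 7}  B3 = {1, 3, 6, 7}  B4 = {3, 4, 6, 7}  B5 = {3, 6, 7, 8}
Tree: B1–B2, B2–B3, B3–B4, B4–B5
Every bag has size at most 4, so the width is 4 − 1 = 3 and tw(G) ≤ 3. For the lower bound: the 4 vertex sets {3,5}, {2,7}, {6}, {1} are disjoint, each induces a connected subgraph, and every pair is joined by at least one edge of G. Contracting each set to a single vertex therefore yields K_{4} as a minor, and since treewidth is minor-monotone, tw(G) ≥ tw(K_{4}) = 3. Combining the bounds, tw(G) = 3.

3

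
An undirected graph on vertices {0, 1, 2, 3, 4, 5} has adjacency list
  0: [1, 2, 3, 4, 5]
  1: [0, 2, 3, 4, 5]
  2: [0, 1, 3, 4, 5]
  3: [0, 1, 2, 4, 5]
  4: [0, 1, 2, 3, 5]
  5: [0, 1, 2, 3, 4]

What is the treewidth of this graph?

A width-5 tree decomposition is:
Bags: B1 = {0, 1, 2, 3, 4, 5}
Tree: (single bag)
A single bag containing all 6 vertices is trivially a valid decomposition of width 5. On the other hand G contains the 6-clique {0, 1, 2, 3, 4, 5}. A clique must lie in a single bag of any decomposition, so no decomposition can have width below 5. Hence tw(G) = 5 exactly.

5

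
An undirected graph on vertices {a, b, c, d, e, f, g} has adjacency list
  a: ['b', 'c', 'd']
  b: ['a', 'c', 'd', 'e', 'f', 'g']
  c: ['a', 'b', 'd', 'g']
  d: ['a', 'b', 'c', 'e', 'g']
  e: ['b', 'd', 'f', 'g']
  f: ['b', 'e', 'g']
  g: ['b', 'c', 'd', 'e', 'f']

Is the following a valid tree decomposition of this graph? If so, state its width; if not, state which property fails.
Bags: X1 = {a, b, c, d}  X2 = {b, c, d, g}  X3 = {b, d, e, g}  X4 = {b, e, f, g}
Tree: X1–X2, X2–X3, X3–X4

Yes; width 3.

Vertex coverage: the bags together contain {a, b, c, d, e, f, g}, the full vertex set. Edge coverage: each edge of G has both endpoints in at least one bag. Running intersection: for every vertex, the bags containing it form a connected subtree. All three properties hold, so this is a valid tree decomposition of width max|bag| − 1 = 3, and hence tw(G) ≤ 3.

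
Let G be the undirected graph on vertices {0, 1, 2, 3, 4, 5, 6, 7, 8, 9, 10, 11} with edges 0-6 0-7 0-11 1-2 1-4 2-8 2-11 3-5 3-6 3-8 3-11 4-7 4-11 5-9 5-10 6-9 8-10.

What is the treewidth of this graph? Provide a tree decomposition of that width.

Each bag holds 4 vertices, so the decomposition has width 3, which upper-bounds the treewidth. For the lower bound: the 4 vertex sets {5,9,10}, {6}, {3}, {0,2,8,11} are disjoint, each induces a connected subgraph, and every pair is joined by at least one edge of G. Contracting each set to a single vertex therefore yields K_{4} as a minor, and since treewidth is minor-monotone, tw(G) ≥ tw(K_{4}) = 3. The upper and lower bounds meet at 3, so that is the treewidth.

Treewidth 3.
Bags: B1 = {5, 6, 9, 10}  B2 = {3, 5, 6, 10}  B3 = {3, 6, 8, 10}  B4 = {0, 3, 6, 8}  B5 = {0, 3, 8, 11}  B6 = {0, 2, 8, 11}  B7 = {0, 2, 7, 11}  B8 = {2, 4, 7, 11}  B9 = {1, 2, 4, 7}
Tree: B1–B2, B2–B3, B3–B4, B4–B5, B5–B6, B6–B7, B7–B8, B8–B9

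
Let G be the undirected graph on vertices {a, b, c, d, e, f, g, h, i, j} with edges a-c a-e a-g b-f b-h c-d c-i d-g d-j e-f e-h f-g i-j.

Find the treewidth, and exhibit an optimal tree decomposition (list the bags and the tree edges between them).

Treewidth 2.
One such decomposition:
Bags: B1 = {c, i, j}  B2 = {c, d, j}  B3 = {a, c, d}  B4 = {a, d, g}  B5 = {a, e, g}  B6 = {e, f, g}  B7 = {e, f, h}  B8 = {b, f, h}
Tree: B1–B2, B2–B3, B3–B4, B4–B5, B5–B6, B6–B7, B7–B8

Each bag holds 3 vertices, so the decomposition has width 2, which upper-bounds the treewidth. Since i–j–d–c–i is a cycle in G, G is not acyclic. Forests are exactly the graphs of treewidth ≤ 1, so tw(G) ≥ 2. The upper and lower bounds meet at 2, so that is the treewidth.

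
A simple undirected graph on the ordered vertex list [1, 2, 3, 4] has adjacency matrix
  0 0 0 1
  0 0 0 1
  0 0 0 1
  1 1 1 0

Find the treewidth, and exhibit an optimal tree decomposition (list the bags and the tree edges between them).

The largest bag has 2 vertices, giving width 1; this decomposition certifies tw(G) ≤ 1. Since G has at least one edge (e.g. 4–2), it is not an edgeless graph, so tw(G) ≥ 1. The upper and lower bounds meet at 1, so that is the treewidth.

Treewidth 1.
One optimal decomposition is:
Bags: B1 = {2, 4}  B2 = {3, 4}  B3 = {1, 4}
Tree: B1–B2, B2–B3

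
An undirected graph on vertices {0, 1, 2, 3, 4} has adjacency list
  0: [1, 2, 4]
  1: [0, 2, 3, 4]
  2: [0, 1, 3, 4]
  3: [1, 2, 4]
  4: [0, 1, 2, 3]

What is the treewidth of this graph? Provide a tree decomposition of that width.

Treewidth 3.
Bags: B1 = {0, 1, 2, 4}  B2 = {1, 2, 3, 4}
Tree: B1–B2

Every bag has size at most 4, so the width is 4 − 1 = 3 and tw(G) ≤ 3. For the lower bound, the 4 vertices {0, 1, 2, 4} are pairwise adjacent, and any tree decomposition puts a clique entirely inside one bag — forcing width ≥ 3. Therefore the treewidth is 3.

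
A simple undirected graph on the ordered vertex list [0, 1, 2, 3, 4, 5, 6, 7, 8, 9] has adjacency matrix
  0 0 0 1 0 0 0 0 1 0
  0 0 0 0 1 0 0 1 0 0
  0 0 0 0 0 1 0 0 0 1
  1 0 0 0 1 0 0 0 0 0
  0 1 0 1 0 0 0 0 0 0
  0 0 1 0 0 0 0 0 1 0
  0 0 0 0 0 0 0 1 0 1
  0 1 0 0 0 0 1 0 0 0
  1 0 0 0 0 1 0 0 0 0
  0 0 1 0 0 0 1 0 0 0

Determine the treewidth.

A width-2 tree decomposition is:
Bags: B1 = {0, 3, 4}  B2 = {0, 4, 8}  B3 = {4, 5, 8}  B4 = {2, 4, 5}  B5 = {2, 4, 9}  B6 = {4, 6, 9}  B7 = {4, 6, 7}  B8 = {1, 4, 7}
Tree: B1–B2, B2–B3, B3–B4, B4–B5, B5–B6, B6–B7, B7–B8
The largest bag has 3 vertices, giving width 2; this decomposition certifies tw(G) ≤ 2. Since 4–3–0–8–5–2–9–6–7–1–4 is a cycle in G, G is not acyclic. Forests are exactly the graphs of treewidth ≤ 1, so tw(G) ≥ 2. Therefore the treewidth is 2.

2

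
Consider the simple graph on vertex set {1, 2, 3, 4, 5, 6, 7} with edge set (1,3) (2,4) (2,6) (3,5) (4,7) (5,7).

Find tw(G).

1

A width-1 tree decomposition is:
Bags: B1 = {2, 6}  B2 = {2, 4}  B3 = {4, 7}  B4 = {5, 7}  B5 = {3, 5}  B6 = {1, 3}
Tree: B1–B2, B2–B3, B3–B4, B4–B5, B5–B6
Every bag has size at most 2, so the width is 2 − 1 = 1 and tw(G) ≤ 1. G has an edge, so its treewidth is at least 1. Combining the bounds, tw(G) = 1.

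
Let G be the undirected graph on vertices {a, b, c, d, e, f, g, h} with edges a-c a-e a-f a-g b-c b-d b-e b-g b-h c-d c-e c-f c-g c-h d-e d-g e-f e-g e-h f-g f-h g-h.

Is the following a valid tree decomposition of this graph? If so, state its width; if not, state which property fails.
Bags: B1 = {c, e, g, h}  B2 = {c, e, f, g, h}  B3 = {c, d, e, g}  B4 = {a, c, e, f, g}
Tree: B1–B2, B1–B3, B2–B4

A tree decomposition must satisfy three properties: every vertex lies in some bag; for every edge, both endpoints lie together in some bag; and for every vertex, the bags containing it form a connected subtree. Here vertex b appears in no bag, so the decomposition is invalid.

No — vertex b appears in no bag.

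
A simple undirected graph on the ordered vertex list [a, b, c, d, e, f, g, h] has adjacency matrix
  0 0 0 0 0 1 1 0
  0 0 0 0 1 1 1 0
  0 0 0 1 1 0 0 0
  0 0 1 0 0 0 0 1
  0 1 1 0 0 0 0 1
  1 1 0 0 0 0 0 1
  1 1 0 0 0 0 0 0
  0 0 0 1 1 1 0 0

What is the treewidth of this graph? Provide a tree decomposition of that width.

Treewidth 2.
One optimal decomposition is:
Bags: B1 = {c, d, e}  B2 = {d, e, h}  B3 = {b, e, h}  B4 = {b, f, h}  B5 = {b, f, g}  B6 = {a, f, g}
Tree: B1–B2, B2–B3, B3–B4, B4–B5, B5–B6

Every bag has size at most 3, so the width is 3 − 1 = 2 and tw(G) ≤ 2. For the lower bound, G contains the cycle c–d–h–e–c, so G is not a forest; only forests have treewidth ≤ 1, hence tw(G) ≥ 2. Therefore the treewidth is 2.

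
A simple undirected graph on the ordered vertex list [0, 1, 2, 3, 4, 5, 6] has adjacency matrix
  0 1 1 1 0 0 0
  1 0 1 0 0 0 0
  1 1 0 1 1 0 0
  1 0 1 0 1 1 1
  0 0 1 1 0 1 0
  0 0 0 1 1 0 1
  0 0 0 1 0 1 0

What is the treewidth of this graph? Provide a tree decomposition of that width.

Treewidth 2.
Bags: B1 = {2, 3, 4}  B2 = {3, 4, 5}  B3 = {3, 5, 6}  B4 = {0, 2, 3}  B5 = {0, 1, 2}
Tree: B1–B2, B2–B3, B1–B4, B4–B5

The largest bag has 3 vertices, giving width 2; this decomposition certifies tw(G) ≤ 2. Conversely, {0, 1, 2} is a clique of size 3, and the vertices of any clique must share a bag in every tree decomposition; so some bag has ≥ 3 vertices and tw(G) ≥ 2. Hence tw(G) = 2 exactly.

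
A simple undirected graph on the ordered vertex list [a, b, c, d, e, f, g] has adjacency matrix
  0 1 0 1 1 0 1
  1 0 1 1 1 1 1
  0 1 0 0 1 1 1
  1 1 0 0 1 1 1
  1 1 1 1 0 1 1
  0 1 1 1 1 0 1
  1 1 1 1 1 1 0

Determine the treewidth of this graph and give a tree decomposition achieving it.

Each bag holds 5 vertices, so the decomposition has width 4, which upper-bounds the treewidth. For the lower bound, the 5 vertices {b, d, e, f, g} are pairwise adjacent, and any tree decomposition puts a clique entirely inside one bag — forcing width ≥ 4. The upper and lower bounds meet at 4, so that is the treewidth.

Treewidth 4.
One such decomposition:
Bags: B1 = {b, d, e, f, g}  B2 = {b, c, e, f, g}  B3 = {a, b, d, e, g}
Tree: B1–B2, B1–B3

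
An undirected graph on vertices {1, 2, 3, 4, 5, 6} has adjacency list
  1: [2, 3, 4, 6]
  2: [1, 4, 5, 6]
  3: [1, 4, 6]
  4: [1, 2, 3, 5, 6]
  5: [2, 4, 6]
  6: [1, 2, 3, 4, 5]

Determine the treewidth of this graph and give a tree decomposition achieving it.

Treewidth 3.
Bags: B1 = {1, 2, 4, 6}  B2 = {1, 3, 4, 6}  B3 = {2, 4, 5, 6}
Tree: B1–B2, B1–B3

The largest bag has 4 vertices, giving width 3; this decomposition certifies tw(G) ≤ 3. For the lower bound, the 4 vertices {1, 2, 4, 6} are pairwise adjacent, and any tree decomposition puts a clique entirely inside one bag — forcing width ≥ 3. Hence tw(G) = 3 exactly.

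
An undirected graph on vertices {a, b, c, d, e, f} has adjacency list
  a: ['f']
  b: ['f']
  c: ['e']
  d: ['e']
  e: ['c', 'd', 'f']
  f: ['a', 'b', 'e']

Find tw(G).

A width-1 tree decomposition is:
Bags: B1 = {d, e}  B2 = {e, f}  B3 = {a, f}  B4 = {c, e}  B5 = {b, f}
Tree: B1–B2, B2–B3, B2–B4, B2–B5
The largest bag has 2 vertices, giving width 1; this decomposition certifies tw(G) ≤ 1. Since G has at least one edge (e.g. e–d), it is not an edgeless graph, so tw(G) ≥ 1. Hence tw(G) = 1 exactly.

1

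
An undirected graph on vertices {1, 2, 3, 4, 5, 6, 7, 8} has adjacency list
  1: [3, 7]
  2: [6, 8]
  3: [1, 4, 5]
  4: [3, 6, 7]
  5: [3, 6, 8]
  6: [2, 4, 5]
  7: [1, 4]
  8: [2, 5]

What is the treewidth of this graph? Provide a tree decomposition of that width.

Each bag holds 3 vertices, so the decomposition has width 2, which upper-bounds the treewidth. For the lower bound, G contains the cycle 2–8–5–6–2, so G is not a forest; only forests have treewidth ≤ 1, hence tw(G) ≥ 2. The upper and lower bounds meet at 2, so that is the treewidth.

Treewidth 2.
Bags: B1 = {2, 6, 8}  B2 = {5, 6, 8}  B3 = {4, 5, 6}  B4 = {3, 4, 5}  B5 = {3, 4, 7}  B6 = {1, 3, 7}
Tree: B1–B2, B2–B3, B3–B4, B4–B5, B5–B6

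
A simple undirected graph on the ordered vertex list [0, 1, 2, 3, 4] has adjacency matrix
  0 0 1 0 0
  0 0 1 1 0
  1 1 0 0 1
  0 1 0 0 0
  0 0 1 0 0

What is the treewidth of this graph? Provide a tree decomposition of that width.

Treewidth 1.
One optimal decomposition is:
Bags: B1 = {0, 2}  B2 = {1, 2}  B3 = {1, 3}  B4 = {2, 4}
Tree: B1–B2, B2–B3, B1–B4

The largest bag has 2 vertices, giving width 1; this decomposition certifies tw(G) ≤ 1. Since G has at least one edge (e.g. 2–0), it is not an edgeless graph, so tw(G) ≥ 1. Therefore the treewidth is 1.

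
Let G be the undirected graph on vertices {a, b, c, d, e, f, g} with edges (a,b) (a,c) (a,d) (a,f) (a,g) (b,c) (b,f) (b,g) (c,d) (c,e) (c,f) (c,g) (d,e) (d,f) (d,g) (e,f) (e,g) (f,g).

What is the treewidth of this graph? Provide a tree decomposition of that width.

Treewidth 4.
One optimal decomposition is:
Bags: B1 = {a, c, d, f, g}  B2 = {c, d, e, f, g}  B3 = {a, b, c, f, g}
Tree: B1–B2, B1–B3

Every bag has size at most 5, so the width is 5 − 1 = 4 and tw(G) ≤ 4. For the lower bound, the 5 vertices {c, d, e, f, g} are pairwise adjacent, and any tree decomposition puts a clique entirely inside one bag — forcing width ≥ 4. Therefore the treewidth is 4.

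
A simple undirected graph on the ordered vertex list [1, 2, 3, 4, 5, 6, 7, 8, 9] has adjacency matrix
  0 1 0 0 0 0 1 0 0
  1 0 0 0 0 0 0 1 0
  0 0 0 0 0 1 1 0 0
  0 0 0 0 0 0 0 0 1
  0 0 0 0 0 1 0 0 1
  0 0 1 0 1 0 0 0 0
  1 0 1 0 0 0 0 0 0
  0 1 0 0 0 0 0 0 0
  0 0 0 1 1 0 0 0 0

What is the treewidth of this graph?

1

A width-1 tree decomposition is:
Bags: B1 = {4, 9}  B2 = {5, 9}  B3 = {5, 6}  B4 = {3, 6}  B5 = {3, 7}  B6 = {1, 7}  B7 = {1, 2}  B8 = {2, 8}
Tree: B1–B2, B2–B3, B3–B4, B4–B5, B5–B6, B6–B7, B7–B8
The largest bag has 2 vertices, giving width 1; this decomposition certifies tw(G) ≤ 1. Since G has at least one edge (e.g. 4–9), it is not an edgeless graph, so tw(G) ≥ 1. The upper and lower bounds meet at 1, so that is the treewidth.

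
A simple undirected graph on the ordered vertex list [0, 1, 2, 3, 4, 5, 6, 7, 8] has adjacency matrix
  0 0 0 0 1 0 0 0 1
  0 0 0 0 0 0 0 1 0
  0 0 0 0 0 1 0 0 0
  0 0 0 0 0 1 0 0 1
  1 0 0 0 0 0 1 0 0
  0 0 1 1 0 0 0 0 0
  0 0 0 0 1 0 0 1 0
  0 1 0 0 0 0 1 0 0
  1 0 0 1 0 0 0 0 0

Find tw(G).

1

A width-1 tree decomposition is:
Bags: B1 = {2, 5}  B2 = {3, 5}  B3 = {3, 8}  B4 = {0, 8}  B5 = {0, 4}  B6 = {4, 6}  B7 = {6, 7}  B8 = {1, 7}
Tree: B1–B2, B2–B3, B3–B4, B4–B5, B5–B6, B6–B7, B7–B8
Each bag holds 2 vertices, so the decomposition has width 1, which upper-bounds the treewidth. G has an edge, so its treewidth is at least 1. Therefore the treewidth is 1.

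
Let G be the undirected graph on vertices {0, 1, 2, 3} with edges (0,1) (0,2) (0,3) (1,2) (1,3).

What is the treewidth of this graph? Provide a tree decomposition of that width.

Treewidth 2.
One such decomposition:
Bags: B1 = {0, 1, 2}  B2 = {0, 1, 3}
Tree: B1–B2

Each bag holds 3 vertices, so the decomposition has width 2, which upper-bounds the treewidth. Conversely, {0, 1, 2} is a clique of size 3, and the vertices of any clique must share a bag in every tree decomposition; so some bag has ≥ 3 vertices and tw(G) ≥ 2. Combining the bounds, tw(G) = 2.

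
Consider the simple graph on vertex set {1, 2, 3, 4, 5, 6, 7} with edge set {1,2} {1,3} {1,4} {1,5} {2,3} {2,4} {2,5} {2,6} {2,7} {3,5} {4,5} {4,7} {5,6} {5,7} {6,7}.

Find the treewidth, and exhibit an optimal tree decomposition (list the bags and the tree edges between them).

The largest bag has 4 vertices, giving width 3; this decomposition certifies tw(G) ≤ 3. For the lower bound, the 4 vertices {1, 2, 3, 5} are pairwise adjacent, and any tree decomposition puts a clique entirely inside one bag — forcing width ≥ 3. The upper and lower bounds meet at 3, so that is the treewidth.

Treewidth 3.
One such decomposition:
Bags: B1 = {1, 2, 4, 5}  B2 = {2, 4, 5, 7}  B3 = {1, 2, 3, 5}  B4 = {2, 5, 6, 7}
Tree: B1–B2, B1–B3, B2–B4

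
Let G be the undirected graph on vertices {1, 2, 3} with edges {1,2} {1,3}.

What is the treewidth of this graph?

1

A width-1 tree decomposition is:
Bags: B1 = {1, 3}  B2 = {1, 2}
Tree: B1–B2
Every bag has size at most 2, so the width is 2 − 1 = 1 and tw(G) ≤ 1. Since G has at least one edge (e.g. 1–3), it is not an edgeless graph, so tw(G) ≥ 1. Hence tw(G) = 1 exactly.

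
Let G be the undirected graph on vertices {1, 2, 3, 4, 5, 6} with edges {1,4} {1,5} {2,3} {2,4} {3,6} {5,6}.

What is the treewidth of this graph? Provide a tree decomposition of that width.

The largest bag has 3 vertices, giving width 2; this decomposition certifies tw(G) ≤ 2. Since 3–6–5–1–4–2–3 is a cycle in G, G is not acyclic. Forests are exactly the graphs of treewidth ≤ 1, so tw(G) ≥ 2. The upper and lower bounds meet at 2, so that is the treewidth.

Treewidth 2.
Bags: B1 = {3, 5, 6}  B2 = {1, 3, 5}  B3 = {1, 3, 4}  B4 = {2, 3, 4}
Tree: B1–B2, B2–B3, B3–B4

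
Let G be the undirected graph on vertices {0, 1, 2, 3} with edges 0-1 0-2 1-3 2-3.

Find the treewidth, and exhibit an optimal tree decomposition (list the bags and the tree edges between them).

Treewidth 2.
One optimal decomposition is:
Bags: B1 = {0, 1, 3}  B2 = {0, 2, 3}
Tree: B1–B2

Each bag holds 3 vertices, so the decomposition has width 2, which upper-bounds the treewidth. For the lower bound, G contains the cycle 0–1–3–2–0, so G is not a forest; only forests have treewidth ≤ 1, hence tw(G) ≥ 2. Hence tw(G) = 2 exactly.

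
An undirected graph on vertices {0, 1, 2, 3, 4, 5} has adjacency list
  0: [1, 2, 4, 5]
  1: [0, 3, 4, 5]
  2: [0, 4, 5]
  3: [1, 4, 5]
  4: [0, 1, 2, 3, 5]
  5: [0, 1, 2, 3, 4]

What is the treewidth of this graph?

A width-3 tree decomposition is:
Bags: B1 = {0, 1, 4, 5}  B2 = {0, 2, 4, 5}  B3 = {1, 3, 4, 5}
Tree: B1–B2, B1–B3
The largest bag has 4 vertices, giving width 3; this decomposition certifies tw(G) ≤ 3. For the lower bound, the 4 vertices {0, 1, 4, 5} are pairwise adjacent, and any tree decomposition puts a clique entirely inside one bag — forcing width ≥ 3. Therefore the treewidth is 3.

3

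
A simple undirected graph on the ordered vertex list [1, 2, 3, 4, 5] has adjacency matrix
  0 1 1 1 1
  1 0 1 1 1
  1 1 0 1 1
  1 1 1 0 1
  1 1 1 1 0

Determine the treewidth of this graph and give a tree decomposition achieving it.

Treewidth 4.
Bags: B1 = {1, 2, 3, 4, 5}
Tree: (single bag)

A single bag containing all 5 vertices is trivially a valid decomposition of width 4. Conversely, {1, 2, 3, 4, 5} is a clique of size 5, and the vertices of any clique must share a bag in every tree decomposition; so some bag has ≥ 5 vertices and tw(G) ≥ 4. The upper and lower bounds meet at 4, so that is the treewidth.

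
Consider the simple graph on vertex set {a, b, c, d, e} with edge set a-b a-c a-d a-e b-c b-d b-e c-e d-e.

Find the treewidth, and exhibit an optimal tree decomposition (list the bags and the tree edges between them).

The largest bag has 4 vertices, giving width 3; this decomposition certifies tw(G) ≤ 3. Conversely, {a, b, d, e} is a clique of size 4, and the vertices of any clique must share a bag in every tree decomposition; so some bag has ≥ 4 vertices and tw(G) ≥ 3. Hence tw(G) = 3 exactly.

Treewidth 3.
One such decomposition:
Bags: B1 = {a, b, c, e}  B2 = {a, b, d, e}
Tree: B1–B2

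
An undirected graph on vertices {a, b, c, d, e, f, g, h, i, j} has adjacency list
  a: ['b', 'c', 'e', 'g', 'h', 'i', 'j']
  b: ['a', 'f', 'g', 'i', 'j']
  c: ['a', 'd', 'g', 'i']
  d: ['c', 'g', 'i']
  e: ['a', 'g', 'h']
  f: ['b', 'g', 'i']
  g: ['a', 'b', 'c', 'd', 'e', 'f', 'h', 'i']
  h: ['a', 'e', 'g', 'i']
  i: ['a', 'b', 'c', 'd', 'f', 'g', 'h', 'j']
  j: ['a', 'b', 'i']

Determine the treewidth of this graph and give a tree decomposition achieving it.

Treewidth 3.
One such decomposition:
Bags: B1 = {a, b, g, i}  B2 = {a, g, h, i}  B3 = {b, f, g, i}  B4 = {a, e, g, h}  B5 = {a, c, g, i}  B6 = {a, b, i, j}  B7 = {c, d, g, i}
Tree: B1–B2, B1–B3, B2–B4, B1–B5, B1–B6, B5–B7

Every bag has size at most 4, so the width is 4 − 1 = 3 and tw(G) ≤ 3. Conversely, {a, e, g, h} is a clique of size 4, and the vertices of any clique must share a bag in every tree decomposition; so some bag has ≥ 4 vertices and tw(G) ≥ 3. Combining the bounds, tw(G) = 3.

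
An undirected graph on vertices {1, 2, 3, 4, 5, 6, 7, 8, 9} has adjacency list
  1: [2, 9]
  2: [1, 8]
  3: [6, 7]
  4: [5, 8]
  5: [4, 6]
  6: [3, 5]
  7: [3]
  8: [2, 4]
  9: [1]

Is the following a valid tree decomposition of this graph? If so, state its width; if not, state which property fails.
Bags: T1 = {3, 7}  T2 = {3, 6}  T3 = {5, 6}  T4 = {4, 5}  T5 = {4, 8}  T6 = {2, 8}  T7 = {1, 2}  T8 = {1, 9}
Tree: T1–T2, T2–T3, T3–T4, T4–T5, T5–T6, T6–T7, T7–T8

Yes; width 1.

Every vertex of G appears in some bag (union = {1, 2, 3, 4, 5, 6, 7, 8, 9}); every edge is covered by a bag; and for each vertex v the set of bags containing v is connected in the bag tree. The decomposition is therefore valid. The largest bag has 2 vertices, so the width is 1.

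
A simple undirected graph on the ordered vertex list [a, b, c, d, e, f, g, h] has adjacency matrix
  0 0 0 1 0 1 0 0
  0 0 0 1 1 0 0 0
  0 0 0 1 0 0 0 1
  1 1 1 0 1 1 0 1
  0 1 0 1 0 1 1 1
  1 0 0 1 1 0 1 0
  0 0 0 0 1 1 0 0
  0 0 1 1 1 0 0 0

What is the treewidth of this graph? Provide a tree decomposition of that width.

Treewidth 2.
Bags: B1 = {d, e, h}  B2 = {c, d, h}  B3 = {b, d, e}  B4 = {d, e, f}  B5 = {e, f, g}  B6 = {a, d, f}
Tree: B1–B2, B1–B3, B1–B4, B4–B5, B4–B6

The largest bag has 3 vertices, giving width 2; this decomposition certifies tw(G) ≤ 2. On the other hand G contains the 3-clique {d, e, h}. A clique must lie in a single bag of any decomposition, so no decomposition can have width below 2. Therefore the treewidth is 2.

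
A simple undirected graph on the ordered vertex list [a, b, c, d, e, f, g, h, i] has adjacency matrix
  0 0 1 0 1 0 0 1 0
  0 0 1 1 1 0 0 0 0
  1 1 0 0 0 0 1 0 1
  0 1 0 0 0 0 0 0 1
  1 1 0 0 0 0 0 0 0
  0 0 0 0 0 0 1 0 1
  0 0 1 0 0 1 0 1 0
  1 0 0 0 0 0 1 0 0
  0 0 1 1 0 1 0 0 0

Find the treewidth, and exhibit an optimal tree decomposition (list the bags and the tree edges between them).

Treewidth 3.
One optimal decomposition is:
Bags: B1 = {f, g, h, i}  B2 = {c, g, h, i}  B3 = {a, c, h, i}  B4 = {a, c, d, i}  B5 = {a, b, c, d}  B6 = {a, b, d, e}
Tree: B1–B2, B2–B3, B3–B4, B4–B5, B5–B6

Every bag has size at most 4, so the width is 4 − 1 = 3 and tw(G) ≤ 3. For the lower bound: the 4 vertex sets {f,g,h}, {i}, {c}, {a,b,d,e} are disjoint, each induces a connected subgraph, and every pair is joined by at least one edge of G. Contracting each set to a single vertex therefore yields K_{4} as a minor, and since treewidth is minor-monotone, tw(G) ≥ tw(K_{4}) = 3. Combining the bounds, tw(G) = 3.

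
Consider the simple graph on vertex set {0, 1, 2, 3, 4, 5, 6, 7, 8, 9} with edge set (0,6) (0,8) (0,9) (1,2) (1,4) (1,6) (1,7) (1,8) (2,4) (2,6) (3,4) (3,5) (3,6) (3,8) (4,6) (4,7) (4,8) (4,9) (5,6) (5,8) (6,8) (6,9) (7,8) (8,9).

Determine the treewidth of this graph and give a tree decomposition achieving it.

The largest bag has 4 vertices, giving width 3; this decomposition certifies tw(G) ≤ 3. For the lower bound, the 4 vertices {0, 6, 8, 9} are pairwise adjacent, and any tree decomposition puts a clique entirely inside one bag — forcing width ≥ 3. The upper and lower bounds meet at 3, so that is the treewidth.

Treewidth 3.
Bags: B1 = {3, 4, 6, 8}  B2 = {3, 5, 6, 8}  B3 = {4, 6, 8, 9}  B4 = {1, 4, 6, 8}  B5 = {1, 4, 7, 8}  B6 = {1, 2, 4, 6}  B7 = {0, 6, 8, 9}
Tree: B1–B2, B1–B3, B1–B4, B4–B5, B4–B6, B3–B7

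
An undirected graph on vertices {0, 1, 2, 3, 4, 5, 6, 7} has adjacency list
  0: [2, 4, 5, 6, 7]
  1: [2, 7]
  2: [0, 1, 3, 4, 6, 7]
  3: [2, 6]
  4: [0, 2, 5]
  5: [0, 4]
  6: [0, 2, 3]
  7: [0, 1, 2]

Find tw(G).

2

A width-2 tree decomposition is:
Bags: B1 = {0, 2, 7}  B2 = {1, 2, 7}  B3 = {0, 2, 4}  B4 = {0, 2, 6}  B5 = {2, 3, 6}  B6 = {0, 4, 5}
Tree: B1–B2, B1–B3, B3–B4, B4–B5, B3–B6
Each bag holds 3 vertices, so the decomposition has width 2, which upper-bounds the treewidth. On the other hand G contains the 3-clique {0, 2, 4}. A clique must lie in a single bag of any decomposition, so no decomposition can have width below 2. The upper and lower bounds meet at 2, so that is the treewidth.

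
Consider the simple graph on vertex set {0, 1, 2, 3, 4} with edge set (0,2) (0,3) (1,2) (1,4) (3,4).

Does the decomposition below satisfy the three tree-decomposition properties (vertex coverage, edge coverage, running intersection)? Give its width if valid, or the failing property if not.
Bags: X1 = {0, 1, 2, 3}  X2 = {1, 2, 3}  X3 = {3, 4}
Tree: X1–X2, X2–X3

No — edge (1,4) lies in no bag.

A tree decomposition must satisfy three properties: every vertex lies in some bag; for every edge, both endpoints lie together in some bag; and for every vertex, the bags containing it form a connected subtree. Here edge (1,4) lies in no bag, so the decomposition is invalid.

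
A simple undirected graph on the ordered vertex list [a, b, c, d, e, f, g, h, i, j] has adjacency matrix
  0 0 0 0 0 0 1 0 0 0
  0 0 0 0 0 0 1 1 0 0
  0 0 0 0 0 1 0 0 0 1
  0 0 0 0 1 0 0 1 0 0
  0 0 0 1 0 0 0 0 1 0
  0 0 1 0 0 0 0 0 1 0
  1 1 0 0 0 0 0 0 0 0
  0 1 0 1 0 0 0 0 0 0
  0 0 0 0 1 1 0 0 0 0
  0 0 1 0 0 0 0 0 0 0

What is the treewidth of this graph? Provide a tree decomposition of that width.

Treewidth 1.
Bags: B1 = {c, j}  B2 = {c, f}  B3 = {f, i}  B4 = {e, i}  B5 = {d, e}  B6 = {d, h}  B7 = {b, h}  B8 = {b, g}  B9 = {a, g}
Tree: B1–B2, B2–B3, B3–B4, B4–B5, B5–B6, B6–B7, B7–B8, B8–B9

Each bag holds 2 vertices, so the decomposition has width 1, which upper-bounds the treewidth. Since G has at least one edge (e.g. j–c), it is not an edgeless graph, so tw(G) ≥ 1. Therefore the treewidth is 1.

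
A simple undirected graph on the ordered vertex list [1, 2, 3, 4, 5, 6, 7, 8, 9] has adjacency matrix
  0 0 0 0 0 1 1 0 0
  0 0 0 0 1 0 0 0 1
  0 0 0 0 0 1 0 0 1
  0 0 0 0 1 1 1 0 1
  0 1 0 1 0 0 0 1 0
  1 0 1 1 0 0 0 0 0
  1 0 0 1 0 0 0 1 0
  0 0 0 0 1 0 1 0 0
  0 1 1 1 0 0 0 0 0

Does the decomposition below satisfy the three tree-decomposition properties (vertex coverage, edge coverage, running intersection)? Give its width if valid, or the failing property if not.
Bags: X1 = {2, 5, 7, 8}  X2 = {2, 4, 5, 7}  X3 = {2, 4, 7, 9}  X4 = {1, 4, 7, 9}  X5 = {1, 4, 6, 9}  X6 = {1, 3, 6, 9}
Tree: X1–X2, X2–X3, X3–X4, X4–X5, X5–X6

Yes; width 3.

Checking the three conditions: (i) the bags cover all of {1, 2, 3, 4, 5, 6, 7, 8, 9}; (ii) for each edge, some bag contains both endpoints; (iii) the bags containing any fixed vertex form a subtree. All hold, so the decomposition is valid with width 4 − 1 = 3.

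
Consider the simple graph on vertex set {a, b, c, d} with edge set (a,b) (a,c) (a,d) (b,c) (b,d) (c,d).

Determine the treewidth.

3

A width-3 tree decomposition is:
Bags: B1 = {a, b, c, d}
Tree: (single bag)
With just one bag of size 4, the width is 4 − 1 = 3, so tw(G) ≤ 3. For the lower bound, the 4 vertices {a, b, c, d} are pairwise adjacent, and any tree decomposition puts a clique entirely inside one bag — forcing width ≥ 3. The upper and lower bounds meet at 3, so that is the treewidth.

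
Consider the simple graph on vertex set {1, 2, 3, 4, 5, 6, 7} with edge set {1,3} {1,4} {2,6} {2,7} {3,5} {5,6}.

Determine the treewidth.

1

A width-1 tree decomposition is:
Bags: B1 = {1, 4}  B2 = {1, 3}  B3 = {3, 5}  B4 = {5, 6}  B5 = {2, 6}  B6 = {2, 7}
Tree: B1–B2, B2–B3, B3–B4, B4–B5, B5–B6
Each bag holds 2 vertices, so the decomposition has width 1, which upper-bounds the treewidth. Since G has at least one edge (e.g. 4–1), it is not an edgeless graph, so tw(G) ≥ 1. Hence tw(G) = 1 exactly.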